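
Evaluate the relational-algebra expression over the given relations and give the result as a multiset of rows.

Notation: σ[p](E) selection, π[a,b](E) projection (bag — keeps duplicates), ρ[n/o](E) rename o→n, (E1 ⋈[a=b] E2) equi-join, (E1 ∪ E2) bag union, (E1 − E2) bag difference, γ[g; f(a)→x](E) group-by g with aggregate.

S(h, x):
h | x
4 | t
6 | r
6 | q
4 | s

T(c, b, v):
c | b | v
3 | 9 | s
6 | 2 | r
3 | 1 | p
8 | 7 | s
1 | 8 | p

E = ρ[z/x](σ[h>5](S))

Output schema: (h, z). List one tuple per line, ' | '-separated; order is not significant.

Row counts bottom-up:
  S → 4
  σ[h>5](S) → 2
  ρ[z/x](σ[h>5](S)) → 2

== RESULT ==
h | z
6 | q
6 | r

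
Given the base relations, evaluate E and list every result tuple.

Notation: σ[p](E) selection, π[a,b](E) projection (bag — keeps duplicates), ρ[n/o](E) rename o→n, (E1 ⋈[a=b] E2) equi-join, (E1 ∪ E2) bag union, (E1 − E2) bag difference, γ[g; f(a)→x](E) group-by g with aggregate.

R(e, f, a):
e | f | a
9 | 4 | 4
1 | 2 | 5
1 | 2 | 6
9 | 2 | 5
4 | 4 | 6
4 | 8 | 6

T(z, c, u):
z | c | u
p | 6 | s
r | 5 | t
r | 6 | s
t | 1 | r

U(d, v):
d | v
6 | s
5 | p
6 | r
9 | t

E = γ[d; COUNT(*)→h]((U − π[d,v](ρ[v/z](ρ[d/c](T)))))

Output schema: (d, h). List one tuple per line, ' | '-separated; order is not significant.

Per-node cardinality:
  U → 4
  T → 4
  ρ[d/c](T) → 4
  ρ[v/z](ρ[d/c](T)) → 4
  π[d,v](ρ[v/z](ρ[d/c](T))) → 4
  (U − π[d,v](ρ[v/z](ρ[d/c](T)))) → 3
  γ[d; COUNT(*)→h]((U − π[d,v](ρ[v/z](ρ[d/c](T))))) → 3

== RESULT ==
d | h
5 | 1
6 | 1
9 | 1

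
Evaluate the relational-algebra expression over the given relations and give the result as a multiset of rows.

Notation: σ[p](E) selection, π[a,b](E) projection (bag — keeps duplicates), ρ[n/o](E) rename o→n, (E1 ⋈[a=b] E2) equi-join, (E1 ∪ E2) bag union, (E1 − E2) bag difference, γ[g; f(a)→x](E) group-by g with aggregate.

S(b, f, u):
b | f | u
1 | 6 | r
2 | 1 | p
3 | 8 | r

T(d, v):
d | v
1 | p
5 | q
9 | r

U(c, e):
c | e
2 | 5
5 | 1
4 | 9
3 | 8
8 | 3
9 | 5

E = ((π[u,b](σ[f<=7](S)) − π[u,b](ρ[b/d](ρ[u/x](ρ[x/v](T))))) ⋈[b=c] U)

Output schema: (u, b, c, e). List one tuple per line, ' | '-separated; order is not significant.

Per-node cardinality:
  S → 3
  σ[f<=7](S) → 2
  π[u,b](σ[f<=7](S)) → 2
  T → 3
  ρ[x/v](T) → 3
  ρ[u/x](ρ[x/v](T)) → 3
  ρ[b/d](ρ[u/x](ρ[x/v](T))) → 3
  π[u,b](ρ[b/d](ρ[u/x](ρ[x/v](T)))) → 3
  (π[u,b](σ[f<=7](S)) − π[u,b](ρ[b/d](ρ[u/x](ρ[x/v](T))))) → 2
  U → 6
  ((π[u,b](σ[f<=7](S)) − π[u,b](ρ[b/d](ρ[u/x](ρ[x/v](T))))) ⋈[b=c] U) → 1

== RESULT ==
u | b | c | e
p | 2 | 2 | 5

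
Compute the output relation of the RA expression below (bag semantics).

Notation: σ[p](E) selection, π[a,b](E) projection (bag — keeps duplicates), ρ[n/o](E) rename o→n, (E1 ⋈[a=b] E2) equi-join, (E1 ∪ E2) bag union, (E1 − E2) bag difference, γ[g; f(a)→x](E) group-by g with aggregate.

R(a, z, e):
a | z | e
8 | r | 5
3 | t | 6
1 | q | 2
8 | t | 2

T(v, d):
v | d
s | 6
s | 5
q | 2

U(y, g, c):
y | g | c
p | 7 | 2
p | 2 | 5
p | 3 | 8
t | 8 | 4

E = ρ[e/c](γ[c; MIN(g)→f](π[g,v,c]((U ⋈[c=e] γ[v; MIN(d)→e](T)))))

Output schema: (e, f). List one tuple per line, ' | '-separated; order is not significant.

Stepwise |·|:
  U → 4
  T → 3
  γ[v; MIN(d)→e](T) → 2
  (U ⋈[c=e] γ[v; MIN(d)→e](T)) → 2
  π[g,v,c]((U ⋈[c=e] γ[v; MIN(d)→e](T))) → 2
  γ[c; MIN(g)→f](π[g,v,c]((U ⋈[c=e] γ[v; MIN(d)→e](T)))) → 2
  ρ[e/c](γ[c; MIN(g)→f](π[g,v,c]((U ⋈[c=e] γ[v; MIN(d)→e](T))))) → 2

== RESULT ==
e | f
2 | 7
5 | 2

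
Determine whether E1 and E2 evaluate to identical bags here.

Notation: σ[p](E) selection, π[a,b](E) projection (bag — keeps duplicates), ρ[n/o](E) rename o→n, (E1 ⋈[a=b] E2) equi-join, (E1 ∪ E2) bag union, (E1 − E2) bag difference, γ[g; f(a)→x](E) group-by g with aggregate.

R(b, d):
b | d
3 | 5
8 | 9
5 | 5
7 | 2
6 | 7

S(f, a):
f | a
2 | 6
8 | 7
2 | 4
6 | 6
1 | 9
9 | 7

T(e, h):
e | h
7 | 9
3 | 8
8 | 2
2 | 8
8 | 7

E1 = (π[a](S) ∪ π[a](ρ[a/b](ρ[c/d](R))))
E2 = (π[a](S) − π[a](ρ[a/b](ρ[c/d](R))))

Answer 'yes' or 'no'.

E1 stepwise |·|:
  S → 6
  π[a](S) → 6
  R → 5
  ρ[c/d](R) → 5
  ρ[a/b](ρ[c/d](R)) → 5
  π[a](ρ[a/b](ρ[c/d](R))) → 5
  (π[a](S) ∪ π[a](ρ[a/b](ρ[c/d](R)))) → 11
E2 stepwise |·|:
  S → 6
  π[a](S) → 6
  R → 5
  ρ[c/d](R) → 5
  ρ[a/b](ρ[c/d](R)) → 5
  π[a](ρ[a/b](ρ[c/d](R))) → 5
  (π[a](S) − π[a](ρ[a/b](ρ[c/d](R)))) → 4

E1 result:
a
3
4
5
6
6
6
7
7
7
8
9
E2 result:
a
4
6
7
9
Witness: (6,) appears 3× in E1 but 1× in E2.

no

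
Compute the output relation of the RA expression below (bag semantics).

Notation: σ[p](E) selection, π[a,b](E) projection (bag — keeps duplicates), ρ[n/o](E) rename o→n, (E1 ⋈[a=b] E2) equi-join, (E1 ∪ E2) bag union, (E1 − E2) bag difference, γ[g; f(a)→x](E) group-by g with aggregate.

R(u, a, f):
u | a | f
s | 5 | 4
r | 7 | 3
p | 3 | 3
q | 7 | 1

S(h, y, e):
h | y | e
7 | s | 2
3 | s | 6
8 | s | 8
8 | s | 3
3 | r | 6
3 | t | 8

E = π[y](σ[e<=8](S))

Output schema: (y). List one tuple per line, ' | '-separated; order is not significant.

Row counts bottom-up:
  S → 6
  σ[e<=8](S) → 6
  π[y](σ[e<=8](S)) → 6

== RESULT ==
y
r
s
s
s
s
t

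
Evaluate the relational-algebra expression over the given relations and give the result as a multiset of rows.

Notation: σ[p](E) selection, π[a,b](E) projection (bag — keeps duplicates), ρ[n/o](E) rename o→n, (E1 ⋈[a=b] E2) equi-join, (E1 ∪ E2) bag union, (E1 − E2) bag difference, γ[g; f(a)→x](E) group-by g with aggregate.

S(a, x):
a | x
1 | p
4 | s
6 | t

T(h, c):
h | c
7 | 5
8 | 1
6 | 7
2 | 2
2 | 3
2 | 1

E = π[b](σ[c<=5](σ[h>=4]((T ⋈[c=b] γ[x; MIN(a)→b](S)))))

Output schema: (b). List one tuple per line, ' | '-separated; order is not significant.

Subexpression sizes:
  T → 6
  S → 3
  γ[x; MIN(a)→b](S) → 3
  (T ⋈[c=b] γ[x; MIN(a)→b](S)) → 2
  σ[h>=4]((T ⋈[c=b] γ[x; MIN(a)→b](S))) → 1
  σ[c<=5](σ[h>=4]((T ⋈[c=b] γ[x; MIN(a)→b](S)))) → 1
  π[b](σ[c<=5](σ[h>=4]((T ⋈[c=b] γ[x; MIN(a)→b](S))))) → 1

== RESULT ==
b
1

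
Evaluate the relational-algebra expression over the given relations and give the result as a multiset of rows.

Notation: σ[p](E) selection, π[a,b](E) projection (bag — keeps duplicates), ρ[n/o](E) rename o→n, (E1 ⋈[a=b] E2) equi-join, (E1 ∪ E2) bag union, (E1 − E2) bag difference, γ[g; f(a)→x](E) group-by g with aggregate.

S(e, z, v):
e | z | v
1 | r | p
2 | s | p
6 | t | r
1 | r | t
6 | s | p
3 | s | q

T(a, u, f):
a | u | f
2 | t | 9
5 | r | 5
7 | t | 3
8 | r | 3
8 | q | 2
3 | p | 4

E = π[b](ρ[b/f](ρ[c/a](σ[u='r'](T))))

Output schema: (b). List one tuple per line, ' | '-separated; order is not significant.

Stepwise |·|:
  T → 6
  σ[u='r'](T) → 2
  ρ[c/a](σ[u='r'](T)) → 2
  ρ[b/f](ρ[c/a](σ[u='r'](T))) → 2
  π[b](ρ[b/f](ρ[c/a](σ[u='r'](T)))) → 2

== RESULT ==
b
3
5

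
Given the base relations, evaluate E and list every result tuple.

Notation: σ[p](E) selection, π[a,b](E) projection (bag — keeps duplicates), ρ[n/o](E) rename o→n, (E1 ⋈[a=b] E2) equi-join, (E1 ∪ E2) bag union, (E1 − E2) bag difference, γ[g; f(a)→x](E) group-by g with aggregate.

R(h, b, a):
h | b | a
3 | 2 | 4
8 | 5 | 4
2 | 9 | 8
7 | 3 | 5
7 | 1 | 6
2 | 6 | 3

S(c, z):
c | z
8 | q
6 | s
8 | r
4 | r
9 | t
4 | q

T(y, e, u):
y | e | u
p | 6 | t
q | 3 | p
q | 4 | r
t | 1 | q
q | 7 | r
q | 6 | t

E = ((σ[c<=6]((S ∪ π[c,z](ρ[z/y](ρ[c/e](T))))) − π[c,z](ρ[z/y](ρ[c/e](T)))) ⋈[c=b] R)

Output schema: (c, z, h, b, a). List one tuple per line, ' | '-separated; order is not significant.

Subexpression sizes:
  S → 6
  T → 6
  ρ[c/e](T) → 6
  ρ[z/y](ρ[c/e](T)) → 6
  π[c,z](ρ[z/y](ρ[c/e](T))) → 6
  (S ∪ π[c,z](ρ[z/y](ρ[c/e](T)))) → 12
  σ[c<=6]((S ∪ π[c,z](ρ[z/y](ρ[c/e](T))))) → 8
  T → 6
  ρ[c/e](T) → 6
  ρ[z/y](ρ[c/e](T)) → 6
  π[c,z](ρ[z/y](ρ[c/e](T))) → 6
  (σ[c<=6]((S ∪ π[c,z](ρ[z/y](ρ[c/e](T))))) − π[c,z](ρ[z/y](ρ[c/e](T)))) → 3
  R → 6
  ((σ[c<=6]((S ∪ π[c,z](ρ[z/y](ρ[c/e](T))))) − π[c,z](ρ[z/y](ρ[c/e](T)))) ⋈[c=b] R) → 1

== RESULT ==
c | z | h | b | a
6 | s | 2 | 6 | 3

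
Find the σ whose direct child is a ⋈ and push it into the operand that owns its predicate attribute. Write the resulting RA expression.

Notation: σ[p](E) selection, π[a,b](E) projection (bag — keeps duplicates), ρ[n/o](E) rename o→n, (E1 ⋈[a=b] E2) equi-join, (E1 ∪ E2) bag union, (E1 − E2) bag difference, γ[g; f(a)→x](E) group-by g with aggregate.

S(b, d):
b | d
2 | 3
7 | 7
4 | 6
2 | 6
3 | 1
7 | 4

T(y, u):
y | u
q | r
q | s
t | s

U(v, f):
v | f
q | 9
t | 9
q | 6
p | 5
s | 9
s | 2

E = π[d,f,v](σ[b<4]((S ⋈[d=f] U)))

σ filters on b, owned by the left side.
E' = π[d,f,v]((σ[b<4](S) ⋈[d=f] U))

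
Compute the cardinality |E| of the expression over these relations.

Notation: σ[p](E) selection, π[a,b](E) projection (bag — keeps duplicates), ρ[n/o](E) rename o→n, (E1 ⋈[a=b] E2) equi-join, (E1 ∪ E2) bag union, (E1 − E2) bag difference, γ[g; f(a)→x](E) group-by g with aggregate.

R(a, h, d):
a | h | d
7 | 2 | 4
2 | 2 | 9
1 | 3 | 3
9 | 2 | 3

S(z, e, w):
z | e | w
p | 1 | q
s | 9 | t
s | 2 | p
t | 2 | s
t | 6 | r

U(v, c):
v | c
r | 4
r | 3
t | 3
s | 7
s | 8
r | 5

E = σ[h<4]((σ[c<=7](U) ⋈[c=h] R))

Subexpression sizes:
  U → 6
  σ[c<=7](U) → 5
  R → 4
  (σ[c<=7](U) ⋈[c=h] R) → 2
  σ[h<4]((σ[c<=7](U) ⋈[c=h] R)) → 2

|E| = 2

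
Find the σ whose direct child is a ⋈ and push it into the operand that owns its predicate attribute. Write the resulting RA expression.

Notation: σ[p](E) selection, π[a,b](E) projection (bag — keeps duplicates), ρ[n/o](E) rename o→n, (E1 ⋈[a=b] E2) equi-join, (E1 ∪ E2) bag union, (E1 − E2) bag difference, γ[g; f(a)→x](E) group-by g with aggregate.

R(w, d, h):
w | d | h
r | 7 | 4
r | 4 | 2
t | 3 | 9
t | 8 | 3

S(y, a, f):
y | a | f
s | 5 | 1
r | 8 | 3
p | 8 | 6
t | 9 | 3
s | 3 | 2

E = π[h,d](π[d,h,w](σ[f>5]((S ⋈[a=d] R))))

σ filters on f, owned by the left side.
E' = π[h,d](π[d,h,w]((σ[f>5](S) ⋈[a=d] R)))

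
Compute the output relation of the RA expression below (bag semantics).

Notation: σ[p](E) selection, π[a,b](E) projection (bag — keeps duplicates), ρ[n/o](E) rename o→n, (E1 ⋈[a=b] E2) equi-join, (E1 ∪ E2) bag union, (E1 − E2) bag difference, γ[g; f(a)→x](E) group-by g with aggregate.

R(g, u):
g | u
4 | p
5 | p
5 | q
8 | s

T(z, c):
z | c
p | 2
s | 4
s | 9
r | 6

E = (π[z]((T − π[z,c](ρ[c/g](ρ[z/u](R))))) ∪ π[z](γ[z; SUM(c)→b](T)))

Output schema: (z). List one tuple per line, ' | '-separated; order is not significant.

Row counts bottom-up:
  T → 4
  R → 4
  ρ[z/u](R) → 4
  ρ[c/g](ρ[z/u](R)) → 4
  π[z,c](ρ[c/g](ρ[z/u](R))) → 4
  (T − π[z,c](ρ[c/g](ρ[z/u](R)))) → 4
  π[z]((T − π[z,c](ρ[c/g](ρ[z/u](R))))) → 4
  T → 4
  γ[z; SUM(c)→b](T) → 3
  π[z](γ[z; SUM(c)→b](T)) → 3
  (π[z]((T − π[z,c](ρ[c/g](ρ[z/u](R))))) ∪ π[z](γ[z; SUM(c)→b](T))) → 7

== RESULT ==
z
p
p
r
r
s
s
s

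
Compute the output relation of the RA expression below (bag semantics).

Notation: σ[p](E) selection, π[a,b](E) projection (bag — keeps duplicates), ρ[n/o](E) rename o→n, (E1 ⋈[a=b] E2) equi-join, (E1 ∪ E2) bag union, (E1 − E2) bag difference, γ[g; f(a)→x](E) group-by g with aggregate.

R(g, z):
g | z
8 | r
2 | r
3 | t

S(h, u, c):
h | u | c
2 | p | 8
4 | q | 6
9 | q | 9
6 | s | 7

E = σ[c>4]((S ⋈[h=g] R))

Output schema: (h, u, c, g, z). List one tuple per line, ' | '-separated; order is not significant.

Per-node cardinality:
  S → 4
  R → 3
  (S ⋈[h=g] R) → 1
  σ[c>4]((S ⋈[h=g] R)) → 1

== RESULT ==
h | u | c | g | z
2 | p | 8 | 2 | r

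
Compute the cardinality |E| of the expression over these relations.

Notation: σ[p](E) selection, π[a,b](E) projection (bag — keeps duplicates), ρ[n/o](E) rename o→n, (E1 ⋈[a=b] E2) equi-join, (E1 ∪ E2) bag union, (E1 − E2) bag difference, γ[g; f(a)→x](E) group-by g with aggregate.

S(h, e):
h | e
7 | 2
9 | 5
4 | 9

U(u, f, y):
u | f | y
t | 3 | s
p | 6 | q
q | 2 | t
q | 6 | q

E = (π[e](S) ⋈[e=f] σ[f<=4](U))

Stepwise |·|:
  S → 3
  π[e](S) → 3
  U → 4
  σ[f<=4](U) → 2
  (π[e](S) ⋈[e=f] σ[f<=4](U)) → 1

|E| = 1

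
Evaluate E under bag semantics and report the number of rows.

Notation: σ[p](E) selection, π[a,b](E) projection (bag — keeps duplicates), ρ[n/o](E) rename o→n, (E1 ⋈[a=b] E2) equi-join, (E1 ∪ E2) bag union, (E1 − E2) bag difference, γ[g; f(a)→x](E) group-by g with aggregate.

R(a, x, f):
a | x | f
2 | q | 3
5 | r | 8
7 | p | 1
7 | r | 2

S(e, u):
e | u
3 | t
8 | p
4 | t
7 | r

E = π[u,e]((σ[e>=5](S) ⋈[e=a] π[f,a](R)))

Per-node cardinality:
  S → 4
  σ[e>=5](S) → 2
  R → 4
  π[f,a](R) → 4
  (σ[e>=5](S) ⋈[e=a] π[f,a](R)) → 2
  π[u,e]((σ[e>=5](S) ⋈[e=a] π[f,a](R))) → 2

|E| = 2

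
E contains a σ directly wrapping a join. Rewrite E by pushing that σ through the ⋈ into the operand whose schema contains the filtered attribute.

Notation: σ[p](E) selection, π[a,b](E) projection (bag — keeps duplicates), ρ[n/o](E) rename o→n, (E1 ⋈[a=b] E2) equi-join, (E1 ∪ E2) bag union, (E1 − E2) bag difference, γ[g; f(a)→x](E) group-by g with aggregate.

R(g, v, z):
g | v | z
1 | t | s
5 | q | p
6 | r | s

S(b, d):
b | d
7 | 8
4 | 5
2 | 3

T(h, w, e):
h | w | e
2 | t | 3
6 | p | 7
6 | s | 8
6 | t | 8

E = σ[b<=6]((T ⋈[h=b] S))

σ filters on b, owned by the right side.
E' = (T ⋈[h=b] σ[b<=6](S))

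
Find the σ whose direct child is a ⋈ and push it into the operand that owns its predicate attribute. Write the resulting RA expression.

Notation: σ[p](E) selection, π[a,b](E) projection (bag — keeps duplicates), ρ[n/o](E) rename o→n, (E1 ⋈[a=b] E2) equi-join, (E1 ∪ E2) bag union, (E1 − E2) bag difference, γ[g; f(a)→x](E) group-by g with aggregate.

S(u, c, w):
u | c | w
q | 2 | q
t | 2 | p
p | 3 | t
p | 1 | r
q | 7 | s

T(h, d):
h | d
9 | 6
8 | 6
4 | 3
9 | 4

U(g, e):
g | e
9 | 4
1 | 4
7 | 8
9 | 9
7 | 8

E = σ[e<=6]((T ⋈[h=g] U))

σ filters on e, owned by the right side.
E' = (T ⋈[h=g] σ[e<=6](U))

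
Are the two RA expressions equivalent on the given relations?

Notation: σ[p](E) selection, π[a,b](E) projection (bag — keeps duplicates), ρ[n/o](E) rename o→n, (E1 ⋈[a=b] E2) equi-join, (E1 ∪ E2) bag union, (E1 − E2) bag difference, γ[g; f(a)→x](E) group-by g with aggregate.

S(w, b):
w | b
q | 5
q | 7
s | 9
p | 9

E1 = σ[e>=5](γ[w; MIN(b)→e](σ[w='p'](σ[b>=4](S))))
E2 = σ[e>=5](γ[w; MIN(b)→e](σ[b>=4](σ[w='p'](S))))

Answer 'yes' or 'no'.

E1 row counts bottom-up:
  S → 4
  σ[b>=4](S) → 4
  σ[w='p'](σ[b>=4](S)) → 1
  γ[w; MIN(b)→e](σ[w='p'](σ[b>=4](S))) → 1
  σ[e>=5](γ[w; MIN(b)→e](σ[w='p'](σ[b>=4](S)))) → 1
E2 row counts bottom-up:
  S → 4
  σ[w='p'](S) → 1
  σ[b>=4](σ[w='p'](S)) → 1
  γ[w; MIN(b)→e](σ[b>=4](σ[w='p'](S))) → 1
  σ[e>=5](γ[w; MIN(b)→e](σ[b>=4](σ[w='p'](S)))) → 1

E1 and E2 produce the same multiset:
w | e
p | 9

yes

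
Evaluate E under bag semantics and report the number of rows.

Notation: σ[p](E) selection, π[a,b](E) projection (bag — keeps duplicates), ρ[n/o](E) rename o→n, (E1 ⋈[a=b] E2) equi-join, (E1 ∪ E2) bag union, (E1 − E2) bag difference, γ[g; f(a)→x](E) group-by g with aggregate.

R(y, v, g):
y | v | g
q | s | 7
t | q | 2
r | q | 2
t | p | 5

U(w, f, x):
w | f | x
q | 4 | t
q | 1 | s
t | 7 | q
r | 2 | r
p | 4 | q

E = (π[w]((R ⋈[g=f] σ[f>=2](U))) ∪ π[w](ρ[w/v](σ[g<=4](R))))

Stepwise |·|:
  R → 4
  U → 5
  σ[f>=2](U) → 4
  (R ⋈[g=f] σ[f>=2](U)) → 3
  π[w]((R ⋈[g=f] σ[f>=2](U))) → 3
  R → 4
  σ[g<=4](R) → 2
  ρ[w/v](σ[g<=4](R)) → 2
  π[w](ρ[w/v](σ[g<=4](R))) → 2
  (π[w]((R ⋈[g=f] σ[f>=2](U))) ∪ π[w](ρ[w/v](σ[g<=4](R)))) → 5

|E| = 5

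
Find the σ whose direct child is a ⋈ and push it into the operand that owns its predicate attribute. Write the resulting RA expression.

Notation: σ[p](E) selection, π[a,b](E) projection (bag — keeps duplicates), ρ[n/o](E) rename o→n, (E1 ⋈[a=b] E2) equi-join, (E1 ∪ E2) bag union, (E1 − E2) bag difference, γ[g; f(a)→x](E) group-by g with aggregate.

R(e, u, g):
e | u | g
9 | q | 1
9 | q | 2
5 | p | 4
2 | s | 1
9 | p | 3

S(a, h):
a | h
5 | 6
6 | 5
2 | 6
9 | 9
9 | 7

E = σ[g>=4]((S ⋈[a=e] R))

σ filters on g, owned by the right side.
E' = (S ⋈[a=e] σ[g>=4](R))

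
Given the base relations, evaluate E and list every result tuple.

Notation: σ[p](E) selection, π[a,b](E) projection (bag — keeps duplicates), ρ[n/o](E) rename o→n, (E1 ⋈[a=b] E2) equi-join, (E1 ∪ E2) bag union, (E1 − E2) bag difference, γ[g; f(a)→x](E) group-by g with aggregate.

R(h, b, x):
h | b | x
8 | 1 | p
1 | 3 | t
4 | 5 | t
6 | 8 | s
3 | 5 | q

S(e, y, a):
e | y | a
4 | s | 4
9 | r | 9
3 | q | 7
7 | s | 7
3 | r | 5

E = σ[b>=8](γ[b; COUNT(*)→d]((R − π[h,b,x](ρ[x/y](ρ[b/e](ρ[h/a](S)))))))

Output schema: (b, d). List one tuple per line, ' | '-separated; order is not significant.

Subexpression sizes:
  R → 5
  S → 5
  ρ[h/a](S) → 5
  ρ[b/e](ρ[h/a](S)) → 5
  ρ[x/y](ρ[b/e](ρ[h/a](S))) → 5
  π[h,b,x](ρ[x/y](ρ[b/e](ρ[h/a](S)))) → 5
  (R − π[h,b,x](ρ[x/y](ρ[b/e](ρ[h/a](S))))) → 5
  γ[b; COUNT(*)→d]((R − π[h,b,x](ρ[x/y](ρ[b/e](ρ[h/a](S)))))) → 4
  σ[b>=8](γ[b; COUNT(*)→d]((R − π[h,b,x](ρ[x/y](ρ[b/e](ρ[h/a](S))))))) → 1

== RESULT ==
b | d
8 | 1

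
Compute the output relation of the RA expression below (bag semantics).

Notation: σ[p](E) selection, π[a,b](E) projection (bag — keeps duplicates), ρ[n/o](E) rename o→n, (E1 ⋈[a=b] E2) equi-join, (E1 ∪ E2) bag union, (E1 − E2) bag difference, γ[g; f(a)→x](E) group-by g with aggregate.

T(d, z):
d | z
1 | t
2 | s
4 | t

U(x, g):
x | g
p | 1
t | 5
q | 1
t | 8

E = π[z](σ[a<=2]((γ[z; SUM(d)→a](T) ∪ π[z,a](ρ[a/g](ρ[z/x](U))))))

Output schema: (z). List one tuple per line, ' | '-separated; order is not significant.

Row counts bottom-up:
  T → 3
  γ[z; SUM(d)→a](T) → 2
  U → 4
  ρ[z/x](U) → 4
  ρ[a/g](ρ[z/x](U)) → 4
  π[z,a](ρ[a/g](ρ[z/x](U))) → 4
  (γ[z; SUM(d)→a](T) ∪ π[z,a](ρ[a/g](ρ[z/x](U)))) → 6
  σ[a<=2]((γ[z; SUM(d)→a](T) ∪ π[z,a](ρ[a/g](ρ[z/x](U))))) → 3
  π[z](σ[a<=2]((γ[z; SUM(d)→a](T) ∪ π[z,a](ρ[a/g](ρ[z/x](U)))))) → 3

== RESULT ==
z
p
q
s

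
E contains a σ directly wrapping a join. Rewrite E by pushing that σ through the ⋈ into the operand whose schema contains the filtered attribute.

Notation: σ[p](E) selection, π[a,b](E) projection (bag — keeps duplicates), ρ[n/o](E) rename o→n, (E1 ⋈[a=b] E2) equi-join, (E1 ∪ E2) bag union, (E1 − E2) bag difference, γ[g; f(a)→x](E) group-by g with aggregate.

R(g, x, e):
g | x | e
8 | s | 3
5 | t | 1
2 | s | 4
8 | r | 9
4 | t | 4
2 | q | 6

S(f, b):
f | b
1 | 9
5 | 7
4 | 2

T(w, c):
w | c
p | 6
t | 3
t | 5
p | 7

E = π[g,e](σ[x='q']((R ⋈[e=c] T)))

σ filters on x, owned by the left side.
E' = π[g,e]((σ[x='q'](R) ⋈[e=c] T))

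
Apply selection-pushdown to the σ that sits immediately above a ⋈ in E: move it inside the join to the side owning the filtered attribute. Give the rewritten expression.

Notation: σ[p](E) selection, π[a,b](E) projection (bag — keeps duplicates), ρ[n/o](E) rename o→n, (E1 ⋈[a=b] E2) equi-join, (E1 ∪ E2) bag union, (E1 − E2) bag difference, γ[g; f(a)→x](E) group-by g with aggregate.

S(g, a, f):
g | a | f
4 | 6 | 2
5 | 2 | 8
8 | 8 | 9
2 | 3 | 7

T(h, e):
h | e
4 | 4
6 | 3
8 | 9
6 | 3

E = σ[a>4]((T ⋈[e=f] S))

σ filters on a, owned by the right side.
E' = (T ⋈[e=f] σ[a>4](S))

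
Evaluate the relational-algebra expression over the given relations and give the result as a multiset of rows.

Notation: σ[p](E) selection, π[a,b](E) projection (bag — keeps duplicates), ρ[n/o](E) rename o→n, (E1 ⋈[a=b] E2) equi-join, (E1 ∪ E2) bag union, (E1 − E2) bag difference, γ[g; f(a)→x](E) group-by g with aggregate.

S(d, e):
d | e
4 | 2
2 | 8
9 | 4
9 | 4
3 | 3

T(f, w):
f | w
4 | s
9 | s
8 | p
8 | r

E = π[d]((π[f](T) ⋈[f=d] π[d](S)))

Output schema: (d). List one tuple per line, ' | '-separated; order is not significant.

Subexpression sizes:
  T → 4
  π[f](T) → 4
  S → 5
  π[d](S) → 5
  (π[f](T) ⋈[f=d] π[d](S)) → 3
  π[d]((π[f](T) ⋈[f=d] π[d](S))) → 3

== RESULT ==
d
4
9
9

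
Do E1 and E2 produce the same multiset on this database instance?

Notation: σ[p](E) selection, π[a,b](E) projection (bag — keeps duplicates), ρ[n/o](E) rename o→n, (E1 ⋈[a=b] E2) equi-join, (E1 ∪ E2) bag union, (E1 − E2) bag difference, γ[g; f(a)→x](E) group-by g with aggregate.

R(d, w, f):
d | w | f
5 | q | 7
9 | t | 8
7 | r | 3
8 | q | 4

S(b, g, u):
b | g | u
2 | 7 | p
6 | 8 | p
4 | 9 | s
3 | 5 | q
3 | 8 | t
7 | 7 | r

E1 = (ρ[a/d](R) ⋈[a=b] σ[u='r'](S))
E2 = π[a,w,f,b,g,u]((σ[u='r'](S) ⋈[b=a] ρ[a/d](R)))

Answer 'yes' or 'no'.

E1 row counts bottom-up:
  R → 4
  ρ[a/d](R) → 4
  S → 6
  σ[u='r'](S) → 1
  (ρ[a/d](R) ⋈[a=b] σ[u='r'](S)) → 1
E2 row counts bottom-up:
  S → 6
  σ[u='r'](S) → 1
  R → 4
  ρ[a/d](R) → 4
  (σ[u='r'](S) ⋈[b=a] ρ[a/d](R)) → 1
  π[a,w,f,b,g,u]((σ[u='r'](S) ⋈[b=a] ρ[a/d](R))) → 1

E1 and E2 produce the same multiset:
a | w | f | b | g | u
7 | r | 3 | 7 | 7 | r

yes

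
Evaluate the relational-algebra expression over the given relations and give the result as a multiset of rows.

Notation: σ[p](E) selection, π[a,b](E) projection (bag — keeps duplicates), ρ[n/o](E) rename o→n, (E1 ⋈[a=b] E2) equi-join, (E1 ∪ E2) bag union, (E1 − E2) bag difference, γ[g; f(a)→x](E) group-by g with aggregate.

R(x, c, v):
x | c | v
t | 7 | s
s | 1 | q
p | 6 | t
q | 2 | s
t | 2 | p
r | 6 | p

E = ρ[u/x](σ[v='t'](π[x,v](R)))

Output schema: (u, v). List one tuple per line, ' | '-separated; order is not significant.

Per-node cardinality:
  R → 6
  π[x,v](R) → 6
  σ[v='t'](π[x,v](R)) → 1
  ρ[u/x](σ[v='t'](π[x,v](R))) → 1

== RESULT ==
u | v
p | t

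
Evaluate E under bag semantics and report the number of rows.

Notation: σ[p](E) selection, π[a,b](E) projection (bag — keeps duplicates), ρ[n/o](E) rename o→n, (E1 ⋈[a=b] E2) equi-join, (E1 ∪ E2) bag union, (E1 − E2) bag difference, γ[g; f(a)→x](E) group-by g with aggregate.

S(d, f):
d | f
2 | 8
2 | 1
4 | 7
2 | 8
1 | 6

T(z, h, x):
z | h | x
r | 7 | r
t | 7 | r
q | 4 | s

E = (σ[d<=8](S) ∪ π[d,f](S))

Per-node cardinality:
  S → 5
  σ[d<=8](S) → 5
  S → 5
  π[d,f](S) → 5
  (σ[d<=8](S) ∪ π[d,f](S)) → 10

|E| = 10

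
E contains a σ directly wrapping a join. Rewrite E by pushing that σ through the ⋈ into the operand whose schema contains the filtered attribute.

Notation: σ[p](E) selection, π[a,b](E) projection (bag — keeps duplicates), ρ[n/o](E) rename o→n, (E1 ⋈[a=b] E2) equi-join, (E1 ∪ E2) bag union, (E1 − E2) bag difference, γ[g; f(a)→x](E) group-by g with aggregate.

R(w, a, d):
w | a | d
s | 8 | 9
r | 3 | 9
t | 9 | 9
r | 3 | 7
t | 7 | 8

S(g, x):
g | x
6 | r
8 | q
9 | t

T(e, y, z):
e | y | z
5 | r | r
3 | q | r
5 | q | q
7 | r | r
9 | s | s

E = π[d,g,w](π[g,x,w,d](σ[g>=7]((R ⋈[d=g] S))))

σ filters on g, owned by the right side.
E' = π[d,g,w](π[g,x,w,d]((R ⋈[d=g] σ[g>=7](S))))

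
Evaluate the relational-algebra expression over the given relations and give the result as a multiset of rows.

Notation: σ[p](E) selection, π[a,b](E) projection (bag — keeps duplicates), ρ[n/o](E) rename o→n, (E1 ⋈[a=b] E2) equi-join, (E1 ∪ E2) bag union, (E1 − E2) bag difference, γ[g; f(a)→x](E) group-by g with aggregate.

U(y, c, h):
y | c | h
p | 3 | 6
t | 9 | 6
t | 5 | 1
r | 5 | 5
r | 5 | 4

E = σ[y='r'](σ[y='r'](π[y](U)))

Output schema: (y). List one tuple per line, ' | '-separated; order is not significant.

Stepwise |·|:
  U → 5
  π[y](U) → 5
  σ[y='r'](π[y](U)) → 2
  σ[y='r'](σ[y='r'](π[y](U))) → 2

== RESULT ==
y
r
r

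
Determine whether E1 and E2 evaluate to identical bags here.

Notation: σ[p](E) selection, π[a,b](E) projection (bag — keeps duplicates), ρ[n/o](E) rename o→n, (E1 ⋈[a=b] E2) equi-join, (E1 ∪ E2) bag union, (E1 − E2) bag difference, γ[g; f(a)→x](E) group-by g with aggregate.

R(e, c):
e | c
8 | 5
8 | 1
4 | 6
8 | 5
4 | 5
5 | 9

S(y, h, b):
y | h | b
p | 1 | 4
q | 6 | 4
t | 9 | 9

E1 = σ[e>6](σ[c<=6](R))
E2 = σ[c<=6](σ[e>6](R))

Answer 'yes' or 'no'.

E1 row counts bottom-up:
  R → 6
  σ[c<=6](R) → 5
  σ[e>6](σ[c<=6](R)) → 3
E2 row counts bottom-up:
  R → 6
  σ[e>6](R) → 3
  σ[c<=6](σ[e>6](R)) → 3

E1 and E2 produce the same multiset:
e | c
8 | 1
8 | 5
8 | 5

yes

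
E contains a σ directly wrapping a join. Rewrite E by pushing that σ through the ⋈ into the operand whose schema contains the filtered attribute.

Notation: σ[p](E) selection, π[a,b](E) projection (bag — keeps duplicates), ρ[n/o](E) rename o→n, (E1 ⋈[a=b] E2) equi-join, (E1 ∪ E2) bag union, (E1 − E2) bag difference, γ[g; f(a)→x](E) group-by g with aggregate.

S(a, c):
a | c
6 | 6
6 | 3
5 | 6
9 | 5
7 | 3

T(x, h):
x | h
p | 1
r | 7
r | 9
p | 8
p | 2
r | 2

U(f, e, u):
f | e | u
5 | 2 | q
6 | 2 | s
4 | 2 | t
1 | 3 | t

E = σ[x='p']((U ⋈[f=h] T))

σ filters on x, owned by the right side.
E' = (U ⋈[f=h] σ[x='p'](T))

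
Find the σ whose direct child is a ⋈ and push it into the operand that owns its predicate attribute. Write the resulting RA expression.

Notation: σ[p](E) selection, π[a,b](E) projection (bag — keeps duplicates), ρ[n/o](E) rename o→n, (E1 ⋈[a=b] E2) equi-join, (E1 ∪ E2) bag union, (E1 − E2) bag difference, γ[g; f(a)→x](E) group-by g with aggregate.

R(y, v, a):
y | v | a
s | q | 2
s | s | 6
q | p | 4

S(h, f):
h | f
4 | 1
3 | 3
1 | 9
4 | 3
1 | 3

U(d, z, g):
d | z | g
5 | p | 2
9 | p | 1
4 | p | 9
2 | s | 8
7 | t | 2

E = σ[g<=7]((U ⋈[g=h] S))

σ filters on g, owned by the left side.
E' = (σ[g<=7](U) ⋈[g=h] S)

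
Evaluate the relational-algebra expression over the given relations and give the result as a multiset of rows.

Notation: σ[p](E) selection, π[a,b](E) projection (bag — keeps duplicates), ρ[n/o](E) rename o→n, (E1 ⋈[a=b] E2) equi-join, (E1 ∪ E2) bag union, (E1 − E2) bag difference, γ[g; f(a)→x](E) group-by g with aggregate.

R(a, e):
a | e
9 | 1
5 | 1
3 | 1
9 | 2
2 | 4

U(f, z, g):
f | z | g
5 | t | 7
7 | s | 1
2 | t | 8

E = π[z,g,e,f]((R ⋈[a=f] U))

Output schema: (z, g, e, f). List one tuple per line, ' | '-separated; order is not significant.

Row counts bottom-up:
  R → 5
  U → 3
  (R ⋈[a=f] U) → 2
  π[z,g,e,f]((R ⋈[a=f] U)) → 2

== RESULT ==
z | g | e | f
t | 7 | 1 | 5
t | 8 | 4 | 2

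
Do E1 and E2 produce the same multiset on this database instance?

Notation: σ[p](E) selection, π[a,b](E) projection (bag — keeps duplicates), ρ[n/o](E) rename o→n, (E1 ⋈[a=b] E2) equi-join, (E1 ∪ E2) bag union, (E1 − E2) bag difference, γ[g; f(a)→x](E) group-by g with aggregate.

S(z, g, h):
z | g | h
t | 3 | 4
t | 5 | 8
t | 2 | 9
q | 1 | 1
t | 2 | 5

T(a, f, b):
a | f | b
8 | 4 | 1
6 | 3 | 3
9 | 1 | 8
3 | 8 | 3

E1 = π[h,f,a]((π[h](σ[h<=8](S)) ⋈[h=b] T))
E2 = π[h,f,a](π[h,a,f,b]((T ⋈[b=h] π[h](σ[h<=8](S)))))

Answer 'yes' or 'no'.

E1 row counts bottom-up:
  S → 5
  σ[h<=8](S) → 4
  π[h](σ[h<=8](S)) → 4
  T → 4
  (π[h](σ[h<=8](S)) ⋈[h=b] T) → 2
  π[h,f,a]((π[h](σ[h<=8](S)) ⋈[h=b] T)) → 2
E2 row counts bottom-up:
  T → 4
  S → 5
  σ[h<=8](S) → 4
  π[h](σ[h<=8](S)) → 4
  (T ⋈[b=h] π[h](σ[h<=8](S))) → 2
  π[h,a,f,b]((T ⋈[b=h] π[h](σ[h<=8](S)))) → 2
  π[h,f,a](π[h,a,f,b]((T ⋈[b=h] π[h](σ[h<=8](S))))) → 2

E1 and E2 produce the same multiset:
h | f | a
1 | 4 | 8
8 | 1 | 9

yes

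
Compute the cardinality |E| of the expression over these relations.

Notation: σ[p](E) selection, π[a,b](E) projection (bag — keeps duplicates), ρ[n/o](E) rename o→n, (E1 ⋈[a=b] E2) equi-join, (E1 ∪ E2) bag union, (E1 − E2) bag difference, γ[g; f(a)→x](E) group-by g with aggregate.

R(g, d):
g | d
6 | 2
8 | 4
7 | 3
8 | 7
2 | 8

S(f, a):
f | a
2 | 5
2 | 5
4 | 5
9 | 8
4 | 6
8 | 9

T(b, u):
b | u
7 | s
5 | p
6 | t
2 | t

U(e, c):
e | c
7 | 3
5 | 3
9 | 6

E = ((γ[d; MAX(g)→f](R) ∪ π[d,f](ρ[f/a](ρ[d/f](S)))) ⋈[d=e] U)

Row counts bottom-up:
  R → 5
  γ[d; MAX(g)→f](R) → 5
  S → 6
  ρ[d/f](S) → 6
  ρ[f/a](ρ[d/f](S)) → 6
  π[d,f](ρ[f/a](ρ[d/f](S))) → 6
  (γ[d; MAX(g)→f](R) ∪ π[d,f](ρ[f/a](ρ[d/f](S)))) → 11
  U → 3
  ((γ[d; MAX(g)→f](R) ∪ π[d,f](ρ[f/a](ρ[d/f](S)))) ⋈[d=e] U) → 2

|E| = 2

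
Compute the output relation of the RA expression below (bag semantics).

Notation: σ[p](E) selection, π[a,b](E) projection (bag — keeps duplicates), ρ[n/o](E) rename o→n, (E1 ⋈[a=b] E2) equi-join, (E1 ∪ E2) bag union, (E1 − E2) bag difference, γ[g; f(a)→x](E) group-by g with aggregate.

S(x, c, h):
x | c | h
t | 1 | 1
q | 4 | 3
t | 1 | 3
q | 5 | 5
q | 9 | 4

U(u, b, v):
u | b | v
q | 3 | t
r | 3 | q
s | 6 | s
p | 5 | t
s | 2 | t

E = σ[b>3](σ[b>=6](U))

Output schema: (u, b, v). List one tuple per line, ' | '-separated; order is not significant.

Stepwise |·|:
  U → 5
  σ[b>=6](U) → 1
  σ[b>3](σ[b>=6](U)) → 1

== RESULT ==
u | b | v
s | 6 | s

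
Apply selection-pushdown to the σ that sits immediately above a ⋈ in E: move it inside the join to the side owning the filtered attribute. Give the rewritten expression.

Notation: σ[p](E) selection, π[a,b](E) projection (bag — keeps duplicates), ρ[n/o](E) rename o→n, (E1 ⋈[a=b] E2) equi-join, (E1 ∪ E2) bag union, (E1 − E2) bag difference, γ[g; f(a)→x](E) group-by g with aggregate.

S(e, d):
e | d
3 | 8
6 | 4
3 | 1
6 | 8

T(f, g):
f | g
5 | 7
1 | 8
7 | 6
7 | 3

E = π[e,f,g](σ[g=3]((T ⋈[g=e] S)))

σ filters on g, owned by the left side.
E' = π[e,f,g]((σ[g=3](T) ⋈[g=e] S))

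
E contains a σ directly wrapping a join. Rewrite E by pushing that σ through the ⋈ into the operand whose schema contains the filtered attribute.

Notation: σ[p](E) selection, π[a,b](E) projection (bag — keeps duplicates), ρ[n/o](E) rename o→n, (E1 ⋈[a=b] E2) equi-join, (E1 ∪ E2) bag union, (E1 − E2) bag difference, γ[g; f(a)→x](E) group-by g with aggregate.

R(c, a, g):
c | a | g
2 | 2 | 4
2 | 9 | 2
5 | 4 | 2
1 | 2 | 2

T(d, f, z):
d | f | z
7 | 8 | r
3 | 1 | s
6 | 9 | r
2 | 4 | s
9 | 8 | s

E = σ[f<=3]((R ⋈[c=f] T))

σ filters on f, owned by the right side.
E' = (R ⋈[c=f] σ[f<=3](T))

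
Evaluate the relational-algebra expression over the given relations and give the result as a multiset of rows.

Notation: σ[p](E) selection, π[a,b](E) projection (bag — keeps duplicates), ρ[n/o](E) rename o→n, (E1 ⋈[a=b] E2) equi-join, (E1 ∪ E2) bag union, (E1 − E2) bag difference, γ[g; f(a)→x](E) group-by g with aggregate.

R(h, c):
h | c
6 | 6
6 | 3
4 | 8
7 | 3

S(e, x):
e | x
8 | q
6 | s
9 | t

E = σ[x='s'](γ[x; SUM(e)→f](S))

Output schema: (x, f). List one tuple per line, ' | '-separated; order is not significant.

Per-node cardinality:
  S → 3
  γ[x; SUM(e)→f](S) → 3
  σ[x='s'](γ[x; SUM(e)→f](S)) → 1

== RESULT ==
x | f
s | 6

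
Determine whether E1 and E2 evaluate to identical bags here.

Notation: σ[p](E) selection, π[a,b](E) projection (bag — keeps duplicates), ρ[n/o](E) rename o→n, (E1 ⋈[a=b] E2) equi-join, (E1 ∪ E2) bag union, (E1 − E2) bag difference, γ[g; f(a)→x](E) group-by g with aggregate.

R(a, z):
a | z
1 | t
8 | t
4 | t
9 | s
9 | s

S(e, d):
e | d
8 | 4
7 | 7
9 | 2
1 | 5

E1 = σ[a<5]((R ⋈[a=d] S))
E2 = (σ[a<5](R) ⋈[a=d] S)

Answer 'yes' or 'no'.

E1 row counts bottom-up:
  R → 5
  S → 4
  (R ⋈[a=d] S) → 1
  σ[a<5]((R ⋈[a=d] S)) → 1
E2 row counts bottom-up:
  R → 5
  σ[a<5](R) → 2
  S → 4
  (σ[a<5](R) ⋈[a=d] S) → 1

E1 and E2 produce the same multiset:
a | z | e | d
4 | t | 8 | 4

yes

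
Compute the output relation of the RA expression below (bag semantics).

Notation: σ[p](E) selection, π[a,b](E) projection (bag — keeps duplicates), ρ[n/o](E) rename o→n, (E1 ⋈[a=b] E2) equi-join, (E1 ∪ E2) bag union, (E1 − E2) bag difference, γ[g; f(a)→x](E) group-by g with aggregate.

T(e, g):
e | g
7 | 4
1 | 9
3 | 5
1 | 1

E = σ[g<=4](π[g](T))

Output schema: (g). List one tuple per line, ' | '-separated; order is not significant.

Row counts bottom-up:
  T → 4
  π[g](T) → 4
  σ[g<=4](π[g](T)) → 2

== RESULT ==
g
1
4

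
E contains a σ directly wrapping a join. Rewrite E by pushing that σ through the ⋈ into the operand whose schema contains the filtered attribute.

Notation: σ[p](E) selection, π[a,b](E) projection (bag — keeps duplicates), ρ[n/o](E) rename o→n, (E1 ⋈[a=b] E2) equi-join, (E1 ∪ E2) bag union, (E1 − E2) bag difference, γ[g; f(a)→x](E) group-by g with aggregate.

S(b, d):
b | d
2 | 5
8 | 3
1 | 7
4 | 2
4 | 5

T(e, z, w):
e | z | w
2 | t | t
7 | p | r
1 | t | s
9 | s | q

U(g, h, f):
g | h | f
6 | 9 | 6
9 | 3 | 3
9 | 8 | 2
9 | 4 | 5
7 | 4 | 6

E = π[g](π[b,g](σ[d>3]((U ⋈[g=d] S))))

σ filters on d, owned by the right side.
E' = π[g](π[b,g]((U ⋈[g=d] σ[d>3](S))))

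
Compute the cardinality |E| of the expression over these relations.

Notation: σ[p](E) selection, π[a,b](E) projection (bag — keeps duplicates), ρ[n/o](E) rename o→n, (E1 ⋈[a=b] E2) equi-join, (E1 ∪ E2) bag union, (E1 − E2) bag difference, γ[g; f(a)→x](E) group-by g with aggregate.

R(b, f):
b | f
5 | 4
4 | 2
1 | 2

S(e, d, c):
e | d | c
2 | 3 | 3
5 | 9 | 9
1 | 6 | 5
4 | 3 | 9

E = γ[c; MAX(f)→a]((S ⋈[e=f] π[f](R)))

Stepwise |·|:
  S → 4
  R → 3
  π[f](R) → 3
  (S ⋈[e=f] π[f](R)) → 3
  γ[c; MAX(f)→a]((S ⋈[e=f] π[f](R))) → 2

|E| = 2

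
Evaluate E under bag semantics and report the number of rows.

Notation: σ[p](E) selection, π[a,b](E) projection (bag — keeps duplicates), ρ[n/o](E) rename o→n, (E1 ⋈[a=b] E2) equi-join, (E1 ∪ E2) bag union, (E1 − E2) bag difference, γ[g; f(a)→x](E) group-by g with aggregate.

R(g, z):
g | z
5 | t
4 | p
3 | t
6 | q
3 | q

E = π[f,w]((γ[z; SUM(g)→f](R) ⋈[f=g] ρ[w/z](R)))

Stepwise |·|:
  R → 5
  γ[z; SUM(g)→f](R) → 3
  R → 5
  ρ[w/z](R) → 5
  (γ[z; SUM(g)→f](R) ⋈[f=g] ρ[w/z](R)) → 1
  π[f,w]((γ[z; SUM(g)→f](R) ⋈[f=g] ρ[w/z](R))) → 1

|E| = 1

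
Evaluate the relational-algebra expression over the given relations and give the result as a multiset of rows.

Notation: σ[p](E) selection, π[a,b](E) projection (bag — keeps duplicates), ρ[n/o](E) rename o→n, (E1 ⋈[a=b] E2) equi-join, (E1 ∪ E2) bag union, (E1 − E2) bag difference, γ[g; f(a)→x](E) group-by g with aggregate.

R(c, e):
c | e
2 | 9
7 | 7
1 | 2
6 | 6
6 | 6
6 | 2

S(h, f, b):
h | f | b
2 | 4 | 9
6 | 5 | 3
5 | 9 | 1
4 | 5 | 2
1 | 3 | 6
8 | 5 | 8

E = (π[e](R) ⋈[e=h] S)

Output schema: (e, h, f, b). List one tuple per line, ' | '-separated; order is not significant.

Row counts bottom-up:
  R → 6
  π[e](R) → 6
  S → 6
  (π[e](R) ⋈[e=h] S) → 4

== RESULT ==
e | h | f | b
2 | 2 | 4 | 9
2 | 2 | 4 | 9
6 | 6 | 5 | 3
6 | 6 | 5 | 3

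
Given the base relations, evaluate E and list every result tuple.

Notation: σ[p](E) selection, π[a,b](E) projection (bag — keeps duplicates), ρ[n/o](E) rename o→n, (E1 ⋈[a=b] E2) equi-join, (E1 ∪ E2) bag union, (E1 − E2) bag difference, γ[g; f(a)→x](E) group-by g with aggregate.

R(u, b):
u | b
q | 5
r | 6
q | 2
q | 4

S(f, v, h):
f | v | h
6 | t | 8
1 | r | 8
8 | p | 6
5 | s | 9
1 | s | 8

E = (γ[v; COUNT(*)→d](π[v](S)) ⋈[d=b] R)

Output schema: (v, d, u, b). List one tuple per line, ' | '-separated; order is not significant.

Stepwise |·|:
  S → 5
  π[v](S) → 5
  γ[v; COUNT(*)→d](π[v](S)) → 4
  R → 4
  (γ[v; COUNT(*)→d](π[v](S)) ⋈[d=b] R) → 1

== RESULT ==
v | d | u | b
s | 2 | q | 2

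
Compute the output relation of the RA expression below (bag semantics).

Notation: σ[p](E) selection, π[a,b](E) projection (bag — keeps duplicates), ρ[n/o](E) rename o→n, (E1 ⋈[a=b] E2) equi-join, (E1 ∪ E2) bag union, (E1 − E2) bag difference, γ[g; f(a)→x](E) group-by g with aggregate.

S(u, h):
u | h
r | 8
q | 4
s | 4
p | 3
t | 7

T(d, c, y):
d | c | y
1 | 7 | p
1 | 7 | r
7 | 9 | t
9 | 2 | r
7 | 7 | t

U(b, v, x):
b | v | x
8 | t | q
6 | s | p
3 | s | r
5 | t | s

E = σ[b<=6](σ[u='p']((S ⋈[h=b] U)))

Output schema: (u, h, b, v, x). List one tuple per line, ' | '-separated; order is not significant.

Stepwise |·|:
  S → 5
  U → 4
  (S ⋈[h=b] U) → 2
  σ[u='p']((S ⋈[h=b] U)) → 1
  σ[b<=6](σ[u='p']((S ⋈[h=b] U))) → 1

== RESULT ==
u | h | b | v | x
p | 3 | 3 | s | r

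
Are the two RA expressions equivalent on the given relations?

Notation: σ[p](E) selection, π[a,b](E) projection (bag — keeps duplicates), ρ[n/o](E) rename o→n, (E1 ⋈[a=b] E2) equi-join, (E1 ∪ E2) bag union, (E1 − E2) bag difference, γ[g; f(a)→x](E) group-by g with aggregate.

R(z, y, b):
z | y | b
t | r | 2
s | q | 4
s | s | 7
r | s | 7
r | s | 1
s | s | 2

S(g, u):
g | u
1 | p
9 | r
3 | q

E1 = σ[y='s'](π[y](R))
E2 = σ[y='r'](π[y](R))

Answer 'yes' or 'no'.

E1 subexpression sizes:
  R → 6
  π[y](R) → 6
  σ[y='s'](π[y](R)) → 4
E2 subexpression sizes:
  R → 6
  π[y](R) → 6
  σ[y='r'](π[y](R)) → 1

E1 result:
y
s
s
s
s
E2 result:
y
r
Witness: ('s',) appears 4× in E1 but 0× in E2.

no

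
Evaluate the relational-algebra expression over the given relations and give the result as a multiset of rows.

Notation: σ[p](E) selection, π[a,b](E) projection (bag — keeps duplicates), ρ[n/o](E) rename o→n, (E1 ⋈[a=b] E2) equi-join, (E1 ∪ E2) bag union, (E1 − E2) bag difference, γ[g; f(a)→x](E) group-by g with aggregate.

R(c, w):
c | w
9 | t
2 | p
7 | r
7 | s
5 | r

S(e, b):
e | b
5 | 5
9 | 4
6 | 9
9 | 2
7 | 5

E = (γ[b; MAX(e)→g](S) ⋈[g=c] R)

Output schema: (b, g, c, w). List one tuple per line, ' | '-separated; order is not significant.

Per-node cardinality:
  S → 5
  γ[b; MAX(e)→g](S) → 4
  R → 5
  (γ[b; MAX(e)→g](S) ⋈[g=c] R) → 4

== RESULT ==
b | g | c | w
2 | 9 | 9 | t
4 | 9 | 9 | t
5 | 7 | 7 | r
5 | 7 | 7 | s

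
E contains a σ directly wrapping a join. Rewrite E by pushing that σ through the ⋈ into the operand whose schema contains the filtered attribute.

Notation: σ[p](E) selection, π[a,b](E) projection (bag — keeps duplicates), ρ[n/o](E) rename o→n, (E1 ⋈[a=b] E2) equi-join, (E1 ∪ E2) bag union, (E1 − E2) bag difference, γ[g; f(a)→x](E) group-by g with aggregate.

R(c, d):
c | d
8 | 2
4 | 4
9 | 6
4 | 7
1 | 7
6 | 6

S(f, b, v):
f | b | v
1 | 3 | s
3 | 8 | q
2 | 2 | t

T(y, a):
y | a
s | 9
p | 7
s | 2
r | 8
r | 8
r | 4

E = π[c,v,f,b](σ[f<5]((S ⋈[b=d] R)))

σ filters on f, owned by the left side.
E' = π[c,v,f,b]((σ[f<5](S) ⋈[b=d] R))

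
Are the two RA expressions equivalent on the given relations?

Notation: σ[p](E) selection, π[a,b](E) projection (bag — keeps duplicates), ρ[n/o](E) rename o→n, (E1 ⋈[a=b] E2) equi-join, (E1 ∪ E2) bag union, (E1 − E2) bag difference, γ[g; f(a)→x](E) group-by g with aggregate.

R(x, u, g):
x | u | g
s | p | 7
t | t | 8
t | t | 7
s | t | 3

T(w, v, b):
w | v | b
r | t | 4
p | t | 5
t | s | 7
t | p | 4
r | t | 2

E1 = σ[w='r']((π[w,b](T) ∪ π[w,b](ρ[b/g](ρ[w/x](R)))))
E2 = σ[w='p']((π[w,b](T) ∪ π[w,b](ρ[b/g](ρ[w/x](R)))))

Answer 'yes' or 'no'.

E1 per-node cardinality:
  T → 5
  π[w,b](T) → 5
  R → 4
  ρ[w/x](R) → 4
  ρ[b/g](ρ[w/x](R)) → 4
  π[w,b](ρ[b/g](ρ[w/x](R))) → 4
  (π[w,b](T) ∪ π[w,b](ρ[b/g](ρ[w/x](R)))) → 9
  σ[w='r']((π[w,b](T) ∪ π[w,b](ρ[b/g](ρ[w/x](R))))) → 2
E2 per-node cardinality:
  T → 5
  π[w,b](T) → 5
  R → 4
  ρ[w/x](R) → 4
  ρ[b/g](ρ[w/x](R)) → 4
  π[w,b](ρ[b/g](ρ[w/x](R))) → 4
  (π[w,b](T) ∪ π[w,b](ρ[b/g](ρ[w/x](R)))) → 9
  σ[w='p']((π[w,b](T) ∪ π[w,b](ρ[b/g](ρ[w/x](R))))) → 1

E1 result:
w | b
r | 2
r | 4
E2 result:
w | b
p | 5
Witness: ('r', 2) appears 1× in E1 but 0× in E2.

no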